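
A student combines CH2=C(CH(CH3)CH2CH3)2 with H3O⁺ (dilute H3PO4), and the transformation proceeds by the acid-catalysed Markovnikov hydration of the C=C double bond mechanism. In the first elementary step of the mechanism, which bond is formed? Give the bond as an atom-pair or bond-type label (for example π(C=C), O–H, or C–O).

Step 1: Electrophilic addition begins with the π(C=C) electrons forming a bond to the proton of H3O⁺. Following Markovnikov's rule, the resulting cation is tertiary. H2O is released.
The bond formed in this step is the C–H bond.

C–H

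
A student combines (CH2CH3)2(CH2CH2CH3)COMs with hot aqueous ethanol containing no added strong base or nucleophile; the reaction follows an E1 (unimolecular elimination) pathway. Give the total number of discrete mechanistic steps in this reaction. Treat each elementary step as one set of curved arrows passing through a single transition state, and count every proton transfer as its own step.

Step 1: Unassisted departure of MsO⁻ (taking the C–O bonding pair) generates a tertiary carbocation.
(No 1,2-shift: no single shift to an adjacent carbon would give a more stable cation.)
Step 2: Loss of a β-proton to a water (or ethanol) molecule of the solvent: the C–H bonding pair collapses toward the cationic carbon to form the C=C π bond, yielding the alkene.
Total: 2 elementary steps.

2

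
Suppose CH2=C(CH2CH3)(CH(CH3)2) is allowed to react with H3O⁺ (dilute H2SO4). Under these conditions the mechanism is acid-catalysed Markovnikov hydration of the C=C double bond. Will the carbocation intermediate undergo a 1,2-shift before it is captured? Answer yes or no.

The first-formed carbocation is tertiary.
No single 1,2-shift to an adjacent carbon would produce a more-substituted cation than the one already present, so no rearrangement occurs.

no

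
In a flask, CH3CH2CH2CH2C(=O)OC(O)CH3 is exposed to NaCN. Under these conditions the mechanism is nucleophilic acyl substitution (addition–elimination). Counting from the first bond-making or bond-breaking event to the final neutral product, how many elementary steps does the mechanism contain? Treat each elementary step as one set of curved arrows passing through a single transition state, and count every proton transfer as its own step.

Step 1: CN⁻ adds to the carbonyl carbon; the C=O π electrons shift onto oxygen and a tetrahedral alkoxide intermediate forms.
Step 2: Elimination step: re-formation of the carbonyl π bond drives out CH3CO2⁻, giving the new acyl compound.
Total: 2 elementary steps.

2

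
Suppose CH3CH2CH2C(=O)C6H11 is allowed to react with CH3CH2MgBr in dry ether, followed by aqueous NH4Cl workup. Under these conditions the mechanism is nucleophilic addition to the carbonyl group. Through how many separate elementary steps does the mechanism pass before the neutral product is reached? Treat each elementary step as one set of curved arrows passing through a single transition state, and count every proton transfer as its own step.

2

Step 1: the carbanion-like carbon of CH3CH2MgBr attacks the sp² carbonyl carbon; the C=O π bond breaks and the electrons end up as a lone pair on the alkoxide oxygen of the tetrahedral intermediate.
Step 2: Protonation of the alkoxide by aqueous NH4Cl workup furnishes an alcohol.
Total: 2 elementary steps.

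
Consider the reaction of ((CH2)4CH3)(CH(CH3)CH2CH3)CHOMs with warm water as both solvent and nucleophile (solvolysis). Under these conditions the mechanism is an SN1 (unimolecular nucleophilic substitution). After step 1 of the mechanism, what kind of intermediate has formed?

Step 1: Ionisation: the C–O σ-bond cleaves heterolytically; both bonding electrons depart with MsO⁻, leaving a secondary carbocation at the α-carbon.
After step 1 the species present is a secondary carbocation.

secondary carbocation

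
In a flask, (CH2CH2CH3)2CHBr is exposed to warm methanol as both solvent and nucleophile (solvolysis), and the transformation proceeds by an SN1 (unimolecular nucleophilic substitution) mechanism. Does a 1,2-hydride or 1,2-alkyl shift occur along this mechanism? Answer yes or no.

no

The first-formed carbocation is secondary.
No single 1,2-shift to an adjacent carbon would produce a more-substituted cation than the one already present, so no rearrangement occurs.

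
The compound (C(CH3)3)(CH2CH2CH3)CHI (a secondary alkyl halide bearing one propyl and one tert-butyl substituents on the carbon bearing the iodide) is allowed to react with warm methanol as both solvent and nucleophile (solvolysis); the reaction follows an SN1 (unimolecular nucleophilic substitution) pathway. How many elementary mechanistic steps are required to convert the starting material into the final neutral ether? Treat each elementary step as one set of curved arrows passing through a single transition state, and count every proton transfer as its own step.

4

Step 1: The C–I bond breaks with both electrons going to the iodide; I⁻ leaves and a secondary carbocation remains.
Step 2: A 1,2-methyl shift from the adjacent tert-butyl carbon moves the positive charge from the secondary centre to an adjacent carbon, generating a more stable tertiary carbocation.
Step 3: CH3OH donates an oxygen lone pair into the empty p orbital of the cation, giving a protonated ether (an oxonium ion).
Step 4: A second solvent molecule removes the proton on oxygen, giving the neutral ether product.
Total: 4 elementary steps.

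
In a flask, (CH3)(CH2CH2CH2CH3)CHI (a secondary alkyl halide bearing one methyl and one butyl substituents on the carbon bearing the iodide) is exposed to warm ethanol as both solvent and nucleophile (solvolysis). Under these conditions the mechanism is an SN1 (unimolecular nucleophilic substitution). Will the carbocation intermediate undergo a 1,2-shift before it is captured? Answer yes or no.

The first-formed carbocation is secondary.
No single 1,2-shift to an adjacent carbon would produce a more-substituted cation than the one already present, so no rearrangement occurs.

no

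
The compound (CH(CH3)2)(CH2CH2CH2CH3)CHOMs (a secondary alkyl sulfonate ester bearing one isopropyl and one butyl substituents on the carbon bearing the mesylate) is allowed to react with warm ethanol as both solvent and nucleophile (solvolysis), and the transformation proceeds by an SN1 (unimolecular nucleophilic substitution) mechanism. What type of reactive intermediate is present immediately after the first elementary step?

Step 1: Ionisation: the C–O σ-bond cleaves heterolytically; both bonding electrons depart with MsO⁻, leaving a secondary carbocation at the α-carbon.
After step 1 the species present is a secondary carbocation.

secondary carbocation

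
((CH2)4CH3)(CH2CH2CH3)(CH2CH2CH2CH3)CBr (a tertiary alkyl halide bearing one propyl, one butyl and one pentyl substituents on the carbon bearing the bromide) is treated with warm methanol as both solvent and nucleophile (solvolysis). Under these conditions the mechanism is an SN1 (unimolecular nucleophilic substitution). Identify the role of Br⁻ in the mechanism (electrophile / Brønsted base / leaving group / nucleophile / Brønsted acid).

Step 1: Rate-determining heterolysis of the C–Br bond gives Br⁻ and a tertiary carbocation.
Br⁻ departs with both electrons of the breaking σ-bond — that is the definition of a leaving group.

leaving group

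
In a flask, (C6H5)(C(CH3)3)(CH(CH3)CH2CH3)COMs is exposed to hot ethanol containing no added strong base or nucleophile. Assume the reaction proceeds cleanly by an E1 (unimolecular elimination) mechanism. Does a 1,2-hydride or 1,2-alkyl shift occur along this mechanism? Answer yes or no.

The first-formed carbocation is tertiary.
No single 1,2-shift to an adjacent carbon would produce a more-substituted cation than the one already present, so no rearrangement occurs.

no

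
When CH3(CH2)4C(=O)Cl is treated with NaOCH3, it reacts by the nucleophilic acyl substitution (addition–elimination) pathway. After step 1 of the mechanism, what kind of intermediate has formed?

tetrahedral intermediate

Step 1: Nucleophilic addition of CH3O⁻ to the acyl carbon breaks the π(C=O) bond and yields a tetrahedral, anionic intermediate.
After step 1 the species present is a tetrahedral intermediate.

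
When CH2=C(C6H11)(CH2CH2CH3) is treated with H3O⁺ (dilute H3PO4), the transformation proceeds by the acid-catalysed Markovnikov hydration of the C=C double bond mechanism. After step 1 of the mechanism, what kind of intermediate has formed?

Step 1: The π electrons of the C=C bond attack a proton of H3O⁺; Markovnikov addition places the new C–H on the less-substituted alkene carbon, so the positive charge ends up on the more-substituted carbon — a tertiary carbocation. H2O is released.
After step 1 the species present is a tertiary carbocation.

tertiary carbocation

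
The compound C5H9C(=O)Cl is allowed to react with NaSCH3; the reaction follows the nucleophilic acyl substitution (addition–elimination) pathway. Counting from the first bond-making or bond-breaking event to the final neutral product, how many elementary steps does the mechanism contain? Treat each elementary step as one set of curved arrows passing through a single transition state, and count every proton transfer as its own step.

Step 1: CH3S⁻ adds to the carbonyl carbon; the C=O π electrons shift onto oxygen and a tetrahedral alkoxide intermediate forms.
Step 2: Elimination step: re-formation of the carbonyl π bond drives out Cl⁻, giving the new acyl compound.
Total: 2 elementary steps.

2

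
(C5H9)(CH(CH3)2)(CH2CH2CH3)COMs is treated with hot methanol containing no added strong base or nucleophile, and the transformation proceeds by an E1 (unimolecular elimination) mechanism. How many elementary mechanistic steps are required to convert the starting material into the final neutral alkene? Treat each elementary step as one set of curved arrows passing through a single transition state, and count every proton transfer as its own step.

Step 1: Ionisation: the C–O σ-bond cleaves heterolytically; both bonding electrons depart with MsO⁻, leaving a tertiary carbocation at the α-carbon.
(No 1,2-shift: no single shift to an adjacent carbon would give a more stable cation.)
Step 2: A weak base (a methanol molecule from the solvent) removes a proton from a carbon adjacent to the cationic centre; the electrons of that C–H bond become the new π(C=C) bond, giving the alkene.
Total: 2 elementary steps.

2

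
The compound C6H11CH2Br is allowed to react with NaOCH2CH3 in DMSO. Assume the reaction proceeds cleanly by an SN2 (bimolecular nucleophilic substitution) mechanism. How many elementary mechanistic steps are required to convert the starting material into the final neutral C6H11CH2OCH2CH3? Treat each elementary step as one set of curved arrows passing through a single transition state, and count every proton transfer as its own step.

Step 1: CH3CH2O⁻ attacks the back face of the α-carbon while Br⁻ departs with the C–Br bonding pair — a single concerted displacement through a pentacoordinate transition state.
Total: 1 elementary step.

1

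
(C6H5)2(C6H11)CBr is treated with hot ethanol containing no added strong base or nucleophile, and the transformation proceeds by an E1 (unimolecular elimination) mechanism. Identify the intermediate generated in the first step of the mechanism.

Step 1: Unassisted departure of Br⁻ (taking the C–Br bonding pair) generates a tertiary carbocation.
After step 1 the species present is a tertiary carbocation.

tertiary carbocation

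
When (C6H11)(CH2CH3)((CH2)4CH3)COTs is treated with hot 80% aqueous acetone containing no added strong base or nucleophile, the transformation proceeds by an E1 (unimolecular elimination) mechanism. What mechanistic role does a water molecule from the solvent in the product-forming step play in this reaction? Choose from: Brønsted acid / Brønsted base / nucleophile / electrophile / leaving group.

Brønsted base

Step 2: A water molecule (solvent) deprotonates a β-carbon; as the C–H bond breaks, those electrons form the new alkene π bond.
A water molecule from the solvent in the product-forming step accepts a proton in a proton-transfer step — a Brønsted base.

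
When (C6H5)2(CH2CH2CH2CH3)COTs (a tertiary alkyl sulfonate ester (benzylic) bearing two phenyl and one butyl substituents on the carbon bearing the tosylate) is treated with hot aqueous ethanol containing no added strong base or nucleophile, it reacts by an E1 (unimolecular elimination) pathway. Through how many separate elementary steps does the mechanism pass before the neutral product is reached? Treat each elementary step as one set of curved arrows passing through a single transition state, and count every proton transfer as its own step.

Step 1: The C–O bond breaks with both electrons going to the tosylate; TsO⁻ leaves and a tertiary carbocation remains.
(No 1,2-shift: no single shift to an adjacent carbon would give a more stable cation.)
Step 2: Loss of a β-proton to a water (or ethanol) molecule of the solvent: the C–H bonding pair collapses toward the cationic carbon to form the C=C π bond, yielding the alkene.
Total: 2 elementary steps.

2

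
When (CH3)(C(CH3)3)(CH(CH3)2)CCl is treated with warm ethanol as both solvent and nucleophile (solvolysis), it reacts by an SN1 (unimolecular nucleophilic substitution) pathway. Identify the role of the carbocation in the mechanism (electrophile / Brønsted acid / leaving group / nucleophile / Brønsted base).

electrophile

Step 2: CH3CH2OH donates an oxygen lone pair into the empty p orbital of the cation, giving a protonated ether (an oxonium ion).
The carbocation accepts an electron pair into an empty or π* orbital — it is the electrophile.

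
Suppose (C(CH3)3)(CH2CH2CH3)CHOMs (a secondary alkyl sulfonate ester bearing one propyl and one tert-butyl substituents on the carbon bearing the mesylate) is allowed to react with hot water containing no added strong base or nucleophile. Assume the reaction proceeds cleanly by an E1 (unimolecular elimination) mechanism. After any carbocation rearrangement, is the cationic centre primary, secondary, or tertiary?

tertiary

Step 1: Rate-determining heterolysis of the C–O bond gives MsO⁻ and a secondary carbocation.
Step 2: A 1,2-methyl shift from the adjacent tert-butyl carbon moves the positive charge from the secondary centre to an adjacent carbon, generating a more stable tertiary carbocation.
The cation rearranges from secondary to tertiary via a 1,2-methyl shift from the adjacent tert-butyl carbon; the tertiary cation is what reacts next.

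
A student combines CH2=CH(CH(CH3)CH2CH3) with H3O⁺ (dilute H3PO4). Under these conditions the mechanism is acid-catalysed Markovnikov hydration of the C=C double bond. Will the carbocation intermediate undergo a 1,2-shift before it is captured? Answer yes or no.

The first-formed carbocation is secondary.
The adjacent sec-butyl carbon already bears 2 other carbon substituents and has a hydrogen to migrate; after a 1,2-hydride shift from that carbon the positive charge sits on a tertiary centre.
Tertiary is more stable than secondary, so the shift occurs.

yes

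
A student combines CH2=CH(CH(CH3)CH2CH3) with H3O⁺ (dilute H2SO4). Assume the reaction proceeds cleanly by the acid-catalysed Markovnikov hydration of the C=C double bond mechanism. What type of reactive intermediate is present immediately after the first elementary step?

Step 1: Electrophilic addition begins with the π(C=C) electrons forming a bond to the proton of H3O⁺. Following Markovnikov's rule, the resulting cation is secondary. H2O is released.
After step 1 the species present is a secondary carbocation.

secondary carbocation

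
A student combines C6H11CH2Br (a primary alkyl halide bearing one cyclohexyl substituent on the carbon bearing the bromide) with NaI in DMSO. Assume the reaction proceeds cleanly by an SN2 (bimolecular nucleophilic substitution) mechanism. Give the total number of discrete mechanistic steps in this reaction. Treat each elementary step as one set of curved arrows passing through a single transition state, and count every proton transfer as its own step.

1

Step 1: Backside attack by I⁻ on the carbon bearing the bromide: the new C–I bond forms as the C–Br bond breaks, with Walden inversion at carbon.
Total: 1 elementary step.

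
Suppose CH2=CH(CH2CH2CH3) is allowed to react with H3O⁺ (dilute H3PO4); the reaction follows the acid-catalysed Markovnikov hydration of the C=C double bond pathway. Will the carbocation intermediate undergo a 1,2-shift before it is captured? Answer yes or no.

no

The first-formed carbocation is secondary.
No single 1,2-shift to an adjacent carbon would produce a more-substituted cation than the one already present, so no rearrangement occurs.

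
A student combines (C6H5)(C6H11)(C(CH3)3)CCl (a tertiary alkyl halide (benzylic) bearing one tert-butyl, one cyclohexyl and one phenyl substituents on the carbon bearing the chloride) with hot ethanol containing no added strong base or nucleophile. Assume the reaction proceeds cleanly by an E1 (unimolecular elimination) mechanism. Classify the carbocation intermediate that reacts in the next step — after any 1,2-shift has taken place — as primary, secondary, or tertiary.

tertiary

Step 1: Ionisation: the C–Cl σ-bond cleaves heterolytically; both bonding electrons depart with Cl⁻, leaving a tertiary carbocation at the α-carbon.
No single 1,2-shift to an adjacent carbon would give a more-substituted cation, so no rearrangement occurs.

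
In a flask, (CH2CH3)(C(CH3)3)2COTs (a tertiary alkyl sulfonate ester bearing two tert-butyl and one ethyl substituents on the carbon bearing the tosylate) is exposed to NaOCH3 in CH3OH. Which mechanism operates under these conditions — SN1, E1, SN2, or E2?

E2

Conditions: a strong base with a tertiary substrate bearing a β-hydrogen.
These conditions are the textbook signature of the E2 pathway.
A strong (often hindered) base removes a β-H in concert with loss of the leaving group — bimolecular elimination.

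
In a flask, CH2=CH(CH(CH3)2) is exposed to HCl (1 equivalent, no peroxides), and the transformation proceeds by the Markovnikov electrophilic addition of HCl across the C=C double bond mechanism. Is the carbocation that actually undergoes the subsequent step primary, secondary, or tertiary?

Step 1: Electrophilic addition begins with the π(C=C) electrons forming a bond to the proton of HCl. Following Markovnikov's rule, the resulting cation is secondary. The H–Cl bond breaks heterolytically, releasing Cl⁻.
Step 2: A 1,2-hydride shift from the adjacent isopropyl carbon moves the positive charge from the secondary centre to an adjacent carbon, generating a more stable tertiary carbocation.
The cation rearranges from secondary to tertiary via a 1,2-hydride shift from the adjacent isopropyl carbon; the tertiary cation is what reacts next.

tertiary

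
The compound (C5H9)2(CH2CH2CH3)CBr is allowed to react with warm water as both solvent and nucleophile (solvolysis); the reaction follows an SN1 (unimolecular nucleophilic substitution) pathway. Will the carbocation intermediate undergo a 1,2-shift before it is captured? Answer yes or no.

no

The first-formed carbocation is tertiary.
No single 1,2-shift to an adjacent carbon would produce a more-substituted cation than the one already present, so no rearrangement occurs.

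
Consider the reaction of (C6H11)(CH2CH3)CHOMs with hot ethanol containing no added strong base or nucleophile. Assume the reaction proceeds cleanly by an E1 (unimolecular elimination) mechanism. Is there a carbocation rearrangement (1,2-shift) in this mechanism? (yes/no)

The first-formed carbocation is secondary.
The adjacent cyclohexyl carbon already bears 2 other carbon substituents and has a hydrogen to migrate; after a 1,2-hydride shift from that carbon the positive charge sits on a tertiary centre.
Tertiary is more stable than secondary, so the shift occurs.

yes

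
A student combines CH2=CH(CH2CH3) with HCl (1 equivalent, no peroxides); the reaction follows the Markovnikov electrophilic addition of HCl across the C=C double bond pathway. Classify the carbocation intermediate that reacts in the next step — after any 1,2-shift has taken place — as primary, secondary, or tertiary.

Step 1: Electrophilic addition begins with the π(C=C) electrons forming a bond to the proton of HCl. Following Markovnikov's rule, the resulting cation is secondary. The H–Cl bond breaks heterolytically, releasing Cl⁻.
No single 1,2-shift to an adjacent carbon would give a more-substituted cation, so no rearrangement occurs.

secondary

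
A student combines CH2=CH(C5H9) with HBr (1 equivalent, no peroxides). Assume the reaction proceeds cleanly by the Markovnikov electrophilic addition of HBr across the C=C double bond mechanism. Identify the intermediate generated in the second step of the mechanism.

Step 1: Electrophilic addition begins with the π(C=C) electrons forming a bond to the proton of HBr. Following Markovnikov's rule, the resulting cation is secondary. The H–Br bond breaks heterolytically, releasing Br⁻.
Step 2: Carbocation rearrangement: a 1,2-hydride shift from the adjacent cyclopentyl carbon converts the initially-formed secondary cation into the more stable tertiary cation.
After step 2 the species present is a tertiary carbocation.

tertiary carbocation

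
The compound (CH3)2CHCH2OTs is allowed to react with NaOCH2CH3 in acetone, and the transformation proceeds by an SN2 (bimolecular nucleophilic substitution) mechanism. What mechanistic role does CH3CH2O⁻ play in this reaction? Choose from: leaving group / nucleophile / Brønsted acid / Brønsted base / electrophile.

Step 1: The ethoxide nucleophile donates a lone pair from O to the α-carbon in a backside attack; simultaneously the C–O σ-bond breaks and both of its electrons leave with TsO⁻. One concerted step with inversion of configuration.
CH3CH2O⁻ donates an electron pair to form a new σ-bond to carbon — it is the nucleophile.

nucleophile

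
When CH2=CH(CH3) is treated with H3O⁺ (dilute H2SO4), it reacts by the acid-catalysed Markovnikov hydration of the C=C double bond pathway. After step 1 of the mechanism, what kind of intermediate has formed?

secondary carbocation

Step 1: Electrophilic addition begins with the π(C=C) electrons forming a bond to the proton of H3O⁺. Following Markovnikov's rule, the resulting cation is secondary. H2O is released.
After step 1 the species present is a secondary carbocation.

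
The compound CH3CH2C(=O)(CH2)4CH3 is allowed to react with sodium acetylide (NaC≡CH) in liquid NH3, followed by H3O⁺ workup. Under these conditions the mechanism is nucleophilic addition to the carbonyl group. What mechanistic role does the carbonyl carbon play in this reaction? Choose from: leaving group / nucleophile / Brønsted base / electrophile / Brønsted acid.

electrophile

Step 1: A lone pair / filled orbital on HC≡C⁻ attacks the electrophilic carbonyl carbon; the π(C=O) electrons shift onto oxygen, producing a tetrahedral alkoxide intermediate.
The carbonyl carbon accepts an electron pair into an empty or π* orbital — it is the electrophile.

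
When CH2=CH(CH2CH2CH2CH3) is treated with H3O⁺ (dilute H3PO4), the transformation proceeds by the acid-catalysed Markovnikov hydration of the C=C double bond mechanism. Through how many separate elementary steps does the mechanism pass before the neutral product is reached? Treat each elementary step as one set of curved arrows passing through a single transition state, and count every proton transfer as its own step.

3

Step 1: The π electrons of the C=C bond attack a proton of H3O⁺; Markovnikov addition places the new C–H on the less-substituted alkene carbon, so the positive charge ends up on the more-substituted carbon — a secondary carbocation. H2O is released.
(No 1,2-shift: no single shift to an adjacent carbon would give a more stable cation.)
Step 2: Water acts as the nucleophile: an oxygen lone pair bonds to the cationic carbon, giving an oxonium-ion intermediate.
Step 3: Proton transfer from the O–H of the oxonium ion to H2O completes the catalytic cycle and yields the alcohol.
Total: 3 elementary steps.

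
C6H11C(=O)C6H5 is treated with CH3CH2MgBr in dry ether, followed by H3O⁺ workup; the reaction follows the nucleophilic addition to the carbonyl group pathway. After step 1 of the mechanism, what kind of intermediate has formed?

tetrahedral alkoxide intermediate

Step 1: Nucleophilic addition: the carbanion-like carbon of CH3CH2MgBr adds to the carbonyl carbon, pushing the π(C=O) electron pair onto oxygen and giving a tetrahedral alkoxide.
After step 1 the species present is a tetrahedral alkoxide intermediate.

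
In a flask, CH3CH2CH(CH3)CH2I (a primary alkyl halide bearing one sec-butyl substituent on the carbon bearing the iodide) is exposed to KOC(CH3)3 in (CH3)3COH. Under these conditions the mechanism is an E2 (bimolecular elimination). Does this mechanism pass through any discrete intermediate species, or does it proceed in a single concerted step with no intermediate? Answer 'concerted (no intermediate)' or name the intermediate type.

Concerted anti-periplanar elimination: (CH3)3CO⁻ abstracts a β-H while I⁻ leaves, and the C–H electrons become the new C=C π bond — all in a single transition state.
All bond changes occur in one transition state; no discrete intermediate is formed.

concerted (no intermediate)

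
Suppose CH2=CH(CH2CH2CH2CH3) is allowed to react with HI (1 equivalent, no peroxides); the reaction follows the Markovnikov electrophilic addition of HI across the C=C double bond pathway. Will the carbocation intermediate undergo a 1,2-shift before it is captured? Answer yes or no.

The first-formed carbocation is secondary.
No single 1,2-shift to an adjacent carbon would produce a more-substituted cation than the one already present, so no rearrangement occurs.

no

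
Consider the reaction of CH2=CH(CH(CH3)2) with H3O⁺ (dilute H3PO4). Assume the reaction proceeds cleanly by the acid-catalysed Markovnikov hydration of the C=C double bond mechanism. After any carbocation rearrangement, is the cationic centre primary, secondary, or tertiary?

Step 1: The π electrons of the C=C bond attack a proton of H3O⁺; Markovnikov addition places the new C–H on the less-substituted alkene carbon, so the positive charge ends up on the more-substituted carbon — a secondary carbocation. H2O is released.
Step 2: Carbocation rearrangement: a 1,2-hydride shift from the adjacent isopropyl carbon converts the initially-formed secondary cation into the more stable tertiary cation.
The cation rearranges from secondary to tertiary via a 1,2-hydride shift from the adjacent isopropyl carbon; the tertiary cation is what reacts next.

tertiary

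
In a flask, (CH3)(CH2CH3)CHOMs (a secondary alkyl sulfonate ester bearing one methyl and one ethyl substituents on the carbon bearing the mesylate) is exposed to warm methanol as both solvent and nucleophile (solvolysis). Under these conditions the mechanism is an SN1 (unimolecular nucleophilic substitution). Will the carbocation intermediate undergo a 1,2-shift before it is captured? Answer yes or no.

no

The first-formed carbocation is secondary.
No single 1,2-shift to an adjacent carbon would produce a more-substituted cation than the one already present, so no rearrangement occurs.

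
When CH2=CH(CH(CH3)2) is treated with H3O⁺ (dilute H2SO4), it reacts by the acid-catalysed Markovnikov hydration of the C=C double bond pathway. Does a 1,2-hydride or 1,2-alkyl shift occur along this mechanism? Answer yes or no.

yes

The first-formed carbocation is secondary.
The adjacent isopropyl carbon already bears 2 other carbon substituents and has a hydrogen to migrate; after a 1,2-hydride shift from that carbon the positive charge sits on a tertiary centre.
Tertiary is more stable than secondary, so the shift occurs.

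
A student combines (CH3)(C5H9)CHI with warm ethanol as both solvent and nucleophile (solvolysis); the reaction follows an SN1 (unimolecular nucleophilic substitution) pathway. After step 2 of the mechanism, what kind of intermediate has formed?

tertiary carbocation

Step 1: Rate-determining heterolysis of the C–I bond gives I⁻ and a secondary carbocation.
Step 2: A 1,2-hydride shift from the adjacent cyclopentyl carbon moves the positive charge from the secondary centre to an adjacent carbon, generating a more stable tertiary carbocation.
After step 2 the species present is a tertiary carbocation.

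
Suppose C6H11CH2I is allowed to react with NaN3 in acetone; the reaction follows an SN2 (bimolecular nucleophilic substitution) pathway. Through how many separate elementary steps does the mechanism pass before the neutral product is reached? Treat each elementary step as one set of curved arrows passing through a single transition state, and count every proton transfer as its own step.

1

Step 1: The azide nucleophile donates a lone pair from N to the α-carbon in a backside attack; simultaneously the C–I σ-bond breaks and both of its electrons leave with I⁻. One concerted step with inversion of configuration.
Total: 1 elementary step.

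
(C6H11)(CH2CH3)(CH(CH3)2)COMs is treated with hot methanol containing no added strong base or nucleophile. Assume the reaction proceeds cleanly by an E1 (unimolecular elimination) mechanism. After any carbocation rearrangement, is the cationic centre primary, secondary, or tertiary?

tertiary

Step 1: Rate-determining heterolysis of the C–O bond gives MsO⁻ and a tertiary carbocation.
No single 1,2-shift to an adjacent carbon would give a more-substituted cation, so no rearrangement occurs.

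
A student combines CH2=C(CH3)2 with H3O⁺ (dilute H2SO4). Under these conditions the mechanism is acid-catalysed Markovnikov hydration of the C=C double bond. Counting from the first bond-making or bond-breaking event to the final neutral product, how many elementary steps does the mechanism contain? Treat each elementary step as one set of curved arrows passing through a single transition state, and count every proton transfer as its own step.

3

Step 1: Protonation of the alkene by H3O⁺: the π bond acts as the nucleophile and picks up H⁺, giving the more stable (Markovnikov) tertiary carbocation. H2O is released.
(No 1,2-shift: no single shift to an adjacent carbon would give a more stable cation.)
Step 2: Nucleophilic capture of the cation by H2O produces the protonated alcohol (an oxonium ion).
Step 3: Deprotonation of the oxonium ion by a water molecule delivers the neutral alcohol and regenerates the acid catalyst.
Total: 3 elementary steps.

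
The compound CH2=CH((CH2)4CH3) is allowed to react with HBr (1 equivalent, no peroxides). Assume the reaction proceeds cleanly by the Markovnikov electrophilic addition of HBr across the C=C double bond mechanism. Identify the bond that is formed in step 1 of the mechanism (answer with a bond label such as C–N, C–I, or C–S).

Step 1: Protonation of the alkene by HBr: the π bond acts as the nucleophile and picks up H⁺, giving the more stable (Markovnikov) secondary carbocation. The H–Br bond breaks heterolytically, releasing Br⁻.
The bond formed in this step is the C–H bond.

C–H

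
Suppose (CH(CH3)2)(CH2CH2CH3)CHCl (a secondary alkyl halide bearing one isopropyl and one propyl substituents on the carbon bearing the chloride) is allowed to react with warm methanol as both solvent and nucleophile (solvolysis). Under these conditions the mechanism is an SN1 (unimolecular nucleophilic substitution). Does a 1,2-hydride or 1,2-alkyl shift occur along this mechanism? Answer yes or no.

yes

The first-formed carbocation is secondary.
The adjacent isopropyl carbon already bears 2 other carbon substituents and has a hydrogen to migrate; after a 1,2-hydride shift from that carbon the positive charge sits on a tertiary centre.
Tertiary is more stable than secondary, so the shift occurs.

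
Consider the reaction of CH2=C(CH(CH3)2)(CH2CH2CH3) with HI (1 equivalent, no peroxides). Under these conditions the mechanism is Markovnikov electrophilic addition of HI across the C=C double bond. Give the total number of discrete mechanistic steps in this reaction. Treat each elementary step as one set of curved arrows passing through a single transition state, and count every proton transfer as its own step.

Step 1: Protonation of the alkene by HI: the π bond acts as the nucleophile and picks up H⁺, giving the more stable (Markovnikov) tertiary carbocation. The H–I bond breaks heterolytically, releasing I⁻.
(No 1,2-shift: no single shift to an adjacent carbon would give a more stable cation.)
Step 2: I⁻ captures the cation: a lone pair on I⁻ fills the empty p orbital, producing the alkyl halide product.
Total: 2 elementary steps.

2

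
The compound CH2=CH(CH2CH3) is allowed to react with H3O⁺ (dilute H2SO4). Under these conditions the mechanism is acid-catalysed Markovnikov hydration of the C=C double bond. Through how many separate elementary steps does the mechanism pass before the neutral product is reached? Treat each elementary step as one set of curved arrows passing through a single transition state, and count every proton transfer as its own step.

3

Step 1: Electrophilic addition begins with the π(C=C) electrons forming a bond to the proton of H3O⁺. Following Markovnikov's rule, the resulting cation is secondary. H2O is released.
(No 1,2-shift: no single shift to an adjacent carbon would give a more stable cation.)
Step 2: Nucleophilic capture of the cation by H2O produces the protonated alcohol (an oxonium ion).
Step 3: Deprotonation of the oxonium ion by a water molecule delivers the neutral alcohol and regenerates the acid catalyst.
Total: 3 elementary steps.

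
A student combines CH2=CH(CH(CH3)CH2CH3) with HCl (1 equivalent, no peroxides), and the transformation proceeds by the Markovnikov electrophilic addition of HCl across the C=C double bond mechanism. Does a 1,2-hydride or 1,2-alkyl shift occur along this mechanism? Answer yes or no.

The first-formed carbocation is secondary.
The adjacent sec-butyl carbon already bears 2 other carbon substituents and has a hydrogen to migrate; after a 1,2-hydride shift from that carbon the positive charge sits on a tertiary centre.
Tertiary is more stable than secondary, so the shift occurs.

yes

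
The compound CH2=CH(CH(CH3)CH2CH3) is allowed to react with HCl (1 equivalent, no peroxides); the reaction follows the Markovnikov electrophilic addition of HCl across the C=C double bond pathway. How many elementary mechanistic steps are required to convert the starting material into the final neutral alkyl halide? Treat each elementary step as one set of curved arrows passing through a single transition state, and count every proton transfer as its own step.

Step 1: Electrophilic addition begins with the π(C=C) electrons forming a bond to the proton of HCl. Following Markovnikov's rule, the resulting cation is secondary. The H–Cl bond breaks heterolytically, releasing Cl⁻.
Step 2: A hydride (H with its bonding pair) migrates from the adjacent sec-butyl carbon to the cationic centre — a 1,2-hydride shift — upgrading the secondary cation to a tertiary one.
Step 3: The Cl⁻ anion donates a lone pair to the carbocation, forming the new C–Cl σ-bond and giving the neutral alkyl halide.
Total: 3 elementary steps.

3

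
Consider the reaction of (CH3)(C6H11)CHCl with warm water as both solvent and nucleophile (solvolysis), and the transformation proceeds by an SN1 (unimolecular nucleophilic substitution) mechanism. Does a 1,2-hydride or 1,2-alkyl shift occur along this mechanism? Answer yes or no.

yes

The first-formed carbocation is secondary.
The adjacent cyclohexyl carbon already bears 2 other carbon substituents and has a hydrogen to migrate; after a 1,2-hydride shift from that carbon the positive charge sits on a tertiary centre.
Tertiary is more stable than secondary, so the shift occurs.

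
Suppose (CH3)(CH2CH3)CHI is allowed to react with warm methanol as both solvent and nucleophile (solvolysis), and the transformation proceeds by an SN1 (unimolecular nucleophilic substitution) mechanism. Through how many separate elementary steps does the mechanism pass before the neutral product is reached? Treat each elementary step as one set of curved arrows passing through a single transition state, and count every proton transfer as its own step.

Step 1: Ionisation: the C–I σ-bond cleaves heterolytically; both bonding electrons depart with I⁻, leaving a secondary carbocation at the α-carbon.
(No 1,2-shift: no single shift to an adjacent carbon would give a more stable cation.)
Step 2: Nucleophilic capture: the oxygen of CH3OH bonds to the cationic carbon, producing an oxonium-ion intermediate.
Step 3: A second solvent molecule removes the proton on oxygen, giving the neutral ether product.
Total: 3 elementary steps.

3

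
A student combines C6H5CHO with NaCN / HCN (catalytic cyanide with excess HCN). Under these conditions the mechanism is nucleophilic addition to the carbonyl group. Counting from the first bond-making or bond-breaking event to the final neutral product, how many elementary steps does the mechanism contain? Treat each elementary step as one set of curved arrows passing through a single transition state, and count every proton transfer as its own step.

Step 1: Nucleophilic addition: CN⁻ adds to the carbonyl carbon, pushing the π(C=O) electron pair onto oxygen and giving a tetrahedral alkoxide.
Step 2: Proton transfer from HCN to the alkoxide furnishes a cyanohydrin (and releases another CN⁻ to continue the reaction).
Total: 2 elementary steps.

2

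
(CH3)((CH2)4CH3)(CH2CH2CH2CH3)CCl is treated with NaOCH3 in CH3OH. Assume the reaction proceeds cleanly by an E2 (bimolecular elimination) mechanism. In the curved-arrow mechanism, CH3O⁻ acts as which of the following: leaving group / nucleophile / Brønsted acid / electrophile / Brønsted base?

Step 1: The strong base CH3O⁻ removes a β-hydrogen; in the same concerted event the electrons of the breaking C–H bond form the new π(C=C) bond and the C–Cl σ-bond breaks, expelling Cl⁻. Anti-periplanar geometry; one transition state.
CH3O⁻ accepts a proton in a proton-transfer step — a Brønsted base.

Brønsted base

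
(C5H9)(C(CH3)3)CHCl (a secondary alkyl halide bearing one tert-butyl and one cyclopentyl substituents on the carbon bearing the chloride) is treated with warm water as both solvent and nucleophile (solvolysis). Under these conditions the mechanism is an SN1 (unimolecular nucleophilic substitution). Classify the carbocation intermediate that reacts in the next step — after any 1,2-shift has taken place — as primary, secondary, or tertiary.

Step 1: Rate-determining heterolysis of the C–Cl bond gives Cl⁻ and a secondary carbocation.
Step 2: A hydride (H with its bonding pair) migrates from the adjacent cyclopentyl carbon to the cationic centre — a 1,2-hydride shift — upgrading the secondary cation to a tertiary one.
The cation rearranges from secondary to tertiary via a 1,2-hydride shift from the adjacent cyclopentyl carbon; the tertiary cation is what reacts next.

tertiary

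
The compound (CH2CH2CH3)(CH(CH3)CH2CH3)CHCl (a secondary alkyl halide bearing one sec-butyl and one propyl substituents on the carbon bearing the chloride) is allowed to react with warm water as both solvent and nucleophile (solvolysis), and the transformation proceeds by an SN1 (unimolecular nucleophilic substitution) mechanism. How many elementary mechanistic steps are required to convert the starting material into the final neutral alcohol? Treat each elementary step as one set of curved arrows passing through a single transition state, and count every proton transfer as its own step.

4

Step 1: Rate-determining heterolysis of the C–Cl bond gives Cl⁻ and a secondary carbocation.
Step 2: A 1,2-hydride shift from the adjacent sec-butyl carbon moves the positive charge from the secondary centre to an adjacent carbon, generating a more stable tertiary carbocation.
Step 3: A lone pair on the oxygen of H2O attacks the carbocation, forming a new C–O σ-bond and an oxonium ion.
Step 4: Deprotonation of the oxonium oxygen by solvent water yields the neutral alcohol.
Total: 4 elementary steps.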